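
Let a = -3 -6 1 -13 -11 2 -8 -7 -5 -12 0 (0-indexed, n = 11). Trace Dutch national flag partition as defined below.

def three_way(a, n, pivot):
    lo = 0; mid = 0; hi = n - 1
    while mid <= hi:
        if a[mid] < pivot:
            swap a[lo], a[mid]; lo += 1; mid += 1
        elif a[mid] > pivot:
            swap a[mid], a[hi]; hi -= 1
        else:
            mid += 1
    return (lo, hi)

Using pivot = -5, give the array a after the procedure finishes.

lo=0 mid=0 hi=10
-3>-5: swap(0,10), hi=9 ⇒ 0 -6 1 -13 -11 2 -8 -7 -5 -12 -3
0>-5: swap(0,9), hi=8 ⇒ -12 -6 1 -13 -11 2 -8 -7 -5 0 -3
-12<-5: swap(0,0), lo=1 mid=1 ⇒ -12 -6 1 -13 -11 2 -8 -7 -5 0 -3
-6<-5: swap(1,1), lo=2 mid=2 ⇒ -12 -6 1 -13 -11 2 -8 -7 -5 0 -3
1>-5: swap(2,8), hi=7 ⇒ -12 -6 -5 -13 -11 2 -8 -7 1 0 -3
-5=-5: mid=3
-13<-5: swap(2,3), lo=3 mid=4 ⇒ -12 -6 -13 -5 -11 2 -8 -7 1 0 -3
-11<-5: swap(3,4), lo=4 mid=5 ⇒ -12 -6 -13 -11 -5 2 -8 -7 1 0 -3
2>-5: swap(5,7), hi=6 ⇒ -12 -6 -13 -11 -5 -7 -8 2 1 0 -3
-7<-5: swap(4,5), lo=5 mid=6 ⇒ -12 -6 -13 -11 -7 -5 -8 2 1 0 -3
-8<-5: swap(5,6), lo=6 mid=7 ⇒ -12 -6 -13 -11 -7 -8 -5 2 1 0 -3
done. lo=6 hi=6; a=-12 -6 -13 -11 -7 -8 -5 2 1 0 -3

-12 -6 -13 -11 -7 -8 -5 2 1 0 -3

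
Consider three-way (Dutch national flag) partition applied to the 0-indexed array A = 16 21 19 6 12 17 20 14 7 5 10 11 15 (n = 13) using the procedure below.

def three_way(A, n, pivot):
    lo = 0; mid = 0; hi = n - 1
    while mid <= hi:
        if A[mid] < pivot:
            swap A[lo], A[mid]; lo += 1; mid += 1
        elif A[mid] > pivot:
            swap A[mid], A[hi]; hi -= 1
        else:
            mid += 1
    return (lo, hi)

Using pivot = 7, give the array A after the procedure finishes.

lo=0 mid=0 hi=12
16>7: swap(0,12), hi=11 ⇒ 15 21 19 6 12 17 20 14 7 5 10 11 16
15>7: swap(0,11), hi=10 ⇒ 11 21 19 6 12 17 20 14 7 5 10 15 16
11>7: swap(0,10), hi=9 ⇒ 10 21 19 6 12 17 20 14 7 5 11 15 16
10>7: swap(0,9), hi=8 ⇒ 5 21 19 6 12 17 20 14 7 10 11 15 16
5<7: swap(0,0), lo=1 mid=1 ⇒ 5 21 19 6 12 17 20 14 7 10 11 15 16
21>7: swap(1,8), hi=7 ⇒ 5 7 19 6 12 17 20 14 21 10 11 15 16
7=7: mid=2
19>7: swap(2,7), hi=6 ⇒ 5 7 14 6 12 17 20 19 21 10 11 15 16
14>7: swap(2,6), hi=5 ⇒ 5 7 20 6 12 17 14 19 21 10 11 15 16
20>7: swap(2,5), hi=4 ⇒ 5 7 17 6 12 20 14 19 21 10 11 15 16
17>7: swap(2,4), hi=3 ⇒ 5 7 12 6 17 20 14 19 21 10 11 15 16
12>7: swap(2,3), hi=2 ⇒ 5 7 6 12 17 20 14 19 21 10 11 15 16
6<7: swap(1,2), lo=2 mid=3 ⇒ 5 6 7 12 17 20 14 19 21 10 11 15 16
done. lo=2 hi=2; A=5 6 7 12 17 20 14 19 21 10 11 15 16

5 6 7 12 17 20 14 19 21 10 11 15 16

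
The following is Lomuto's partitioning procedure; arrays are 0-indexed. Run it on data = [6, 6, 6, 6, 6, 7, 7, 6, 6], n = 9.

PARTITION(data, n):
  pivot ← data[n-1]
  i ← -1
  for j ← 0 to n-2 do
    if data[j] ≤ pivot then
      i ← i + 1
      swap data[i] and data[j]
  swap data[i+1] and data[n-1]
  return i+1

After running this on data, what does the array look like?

pivot = data[8] = 6; i = -1
j=0: data[0]=6 ≤ 6 → i=0, swap data[0],data[0] (no change) → [6, 6, 6, 6, 6, 7, 7, 6, 6]
j=1: data[1]=6 ≤ 6 → i=1, swap data[1],data[1] (no change) → [6, 6, 6, 6, 6, 7, 7, 6, 6]
j=2: data[2]=6 ≤ 6 → i=2, swap data[2],data[2] (no change) → [6, 6, 6, 6, 6, 7, 7, 6, 6]
j=3: data[3]=6 ≤ 6 → i=3, swap data[3],data[3] (no change) → [6, 6, 6, 6, 6, 7, 7, 6, 6]
j=4: data[4]=6 ≤ 6 → i=4, swap data[4],data[4] (no change) → [6, 6, 6, 6, 6, 7, 7, 6, 6]
j=5: data[5]=7 > 6 → no swap
j=6: data[6]=7 > 6 → no swap
j=7: data[7]=6 ≤ 6 → i=5, swap data[5],data[7] → [6, 6, 6, 6, 6, 6, 7, 7, 6]
final swap data[6],data[8] → [6, 6, 6, 6, 6, 6, 6, 7, 7]; return 6

[6, 6, 6, 6, 6, 6, 6, 7, 7]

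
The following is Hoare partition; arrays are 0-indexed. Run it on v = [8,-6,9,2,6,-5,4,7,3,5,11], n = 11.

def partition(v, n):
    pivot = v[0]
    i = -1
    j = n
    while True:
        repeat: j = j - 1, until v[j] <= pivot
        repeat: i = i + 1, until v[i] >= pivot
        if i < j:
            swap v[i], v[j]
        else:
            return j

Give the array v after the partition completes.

pivot=8
j stops at 9 (5), i stops at 0 (8); swap ⇒ [5,-6,9,2,6,-5,4,7,3,8,11]
j stops at 8 (3), i stops at 2 (9); swap ⇒ [5,-6,3,2,6,-5,4,7,9,8,11]
j stops at 7, i stops at 8; i≥j ⇒ return 7. v=[5,-6,3,2,6,-5,4,7,9,8,11]

[5,-6,3,2,6,-5,4,7,9,8,11]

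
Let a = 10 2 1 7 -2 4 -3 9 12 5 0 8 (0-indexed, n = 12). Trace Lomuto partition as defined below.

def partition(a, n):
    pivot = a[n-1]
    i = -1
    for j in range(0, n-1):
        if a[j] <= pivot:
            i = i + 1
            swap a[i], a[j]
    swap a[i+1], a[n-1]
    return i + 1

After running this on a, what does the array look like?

2 1 7 -2 4 -3 5 0 8 10 9 12

pivot = a[11] = 8; i = -1
j=0: a[0]=10 > 8 → no swap
j=1: a[1]=2 ≤ 8 → i=0, swap a[0],a[1] → 2 10 1 7 -2 4 -3 9 12 5 0 8
j=2: a[2]=1 ≤ 8 → i=1, swap a[1],a[2] → 2 1 10 7 -2 4 -3 9 12 5 0 8
j=3: a[3]=7 ≤ 8 → i=2, swap a[2],a[3] → 2 1 7 10 -2 4 -3 9 12 5 0 8
j=4: a[4]=-2 ≤ 8 → i=3, swap a[3],a[4] → 2 1 7 -2 10 4 -3 9 12 5 0 8
j=5: a[5]=4 ≤ 8 → i=4, swap a[4],a[5] → 2 1 7 -2 4 10 -3 9 12 5 0 8
j=6: a[6]=-3 ≤ 8 → i=5, swap a[5],a[6] → 2 1 7 -2 4 -3 10 9 12 5 0 8
j=7: a[7]=9 > 8 → no swap
j=8: a[8]=12 > 8 → no swap
j=9: a[9]=5 ≤ 8 → i=6, swap a[6],a[9] → 2 1 7 -2 4 -3 5 9 12 10 0 8
j=10: a[10]=0 ≤ 8 → i=7, swap a[7],a[10] → 2 1 7 -2 4 -3 5 0 12 10 9 8
final swap a[8],a[11] → 2 1 7 -2 4 -3 5 0 8 10 9 12; return 8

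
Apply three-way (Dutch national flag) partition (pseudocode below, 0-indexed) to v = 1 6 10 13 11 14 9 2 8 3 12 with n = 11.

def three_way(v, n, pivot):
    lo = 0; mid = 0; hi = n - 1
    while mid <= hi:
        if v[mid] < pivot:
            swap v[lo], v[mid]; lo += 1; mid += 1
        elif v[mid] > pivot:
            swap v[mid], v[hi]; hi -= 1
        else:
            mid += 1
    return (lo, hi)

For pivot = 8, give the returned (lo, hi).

pivot = 8; lo=0, mid=0, hi=10
v[mid]=1<8: swap v[0],v[0]; lo=1,mid=1 → 1 6 10 13 11 14 9 2 8 3 12
v[mid]=6<8: swap v[1],v[1]; lo=2,mid=2 → 1 6 10 13 11 14 9 2 8 3 12
v[mid]=10>8: swap v[2],v[10]; hi=9 → 1 6 12 13 11 14 9 2 8 3 10
v[mid]=12>8: swap v[2],v[9]; hi=8 → 1 6 3 13 11 14 9 2 8 12 10
v[mid]=3<8: swap v[2],v[2]; lo=3,mid=3 → 1 6 3 13 11 14 9 2 8 12 10
v[mid]=13>8: swap v[3],v[8]; hi=7 → 1 6 3 8 11 14 9 2 13 12 10
v[mid]=8=8: mid=4
v[mid]=11>8: swap v[4],v[7]; hi=6 → 1 6 3 8 2 14 9 11 13 12 10
v[mid]=2<8: swap v[3],v[4]; lo=4,mid=5 → 1 6 3 2 8 14 9 11 13 12 10
v[mid]=14>8: swap v[5],v[6]; hi=5 → 1 6 3 2 8 9 14 11 13 12 10
v[mid]=9>8: swap v[5],v[5]; hi=4 → 1 6 3 2 8 9 14 11 13 12 10
end: lo=4, hi=4; v = 1 6 3 2 8 9 14 11 13 12 10

(4, 4)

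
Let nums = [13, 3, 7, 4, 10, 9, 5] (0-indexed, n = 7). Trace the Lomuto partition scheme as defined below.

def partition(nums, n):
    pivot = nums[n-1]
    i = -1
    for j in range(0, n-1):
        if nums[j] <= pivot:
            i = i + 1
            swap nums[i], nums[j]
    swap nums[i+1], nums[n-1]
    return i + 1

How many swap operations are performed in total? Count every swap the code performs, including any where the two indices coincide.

pivot=5, i=-1
j=0: 13>5, skip
j=1: 3≤5, i=0, swap(0,1) ⇒ [3, 13, 7, 4, 10, 9, 5]
j=2: 7>5, skip
j=3: 4≤5, i=1, swap(1,3) ⇒ [3, 4, 7, 13, 10, 9, 5]
j=4: 10>5, skip
j=5: 9>5, skip
swap(2,6) ⇒ [3, 4, 5, 13, 10, 9, 7]; return 2

3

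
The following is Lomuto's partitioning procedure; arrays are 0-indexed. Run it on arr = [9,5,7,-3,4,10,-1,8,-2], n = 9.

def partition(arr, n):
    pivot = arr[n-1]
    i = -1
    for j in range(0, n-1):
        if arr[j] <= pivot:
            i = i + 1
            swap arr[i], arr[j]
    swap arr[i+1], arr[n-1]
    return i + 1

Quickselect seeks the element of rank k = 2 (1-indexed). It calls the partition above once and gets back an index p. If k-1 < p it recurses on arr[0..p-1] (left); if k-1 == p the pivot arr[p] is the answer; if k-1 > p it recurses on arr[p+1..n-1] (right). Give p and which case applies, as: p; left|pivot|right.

1; pivot

pivot=-2, i=-1
j=0: 9>-2, skip
j=1: 5>-2, skip
j=2: 7>-2, skip
j=3: -3≤-2, i=0, swap(0,3) ⇒ [-3,5,7,9,4,10,-1,8,-2]
j=4: 4>-2, skip
j=5: 10>-2, skip
j=6: -1>-2, skip
j=7: 8>-2, skip
swap(1,8) ⇒ [-3,-2,7,9,4,10,-1,8,5]; return 1
p = 1; k-1 = 1 == 1 ⇒ pivot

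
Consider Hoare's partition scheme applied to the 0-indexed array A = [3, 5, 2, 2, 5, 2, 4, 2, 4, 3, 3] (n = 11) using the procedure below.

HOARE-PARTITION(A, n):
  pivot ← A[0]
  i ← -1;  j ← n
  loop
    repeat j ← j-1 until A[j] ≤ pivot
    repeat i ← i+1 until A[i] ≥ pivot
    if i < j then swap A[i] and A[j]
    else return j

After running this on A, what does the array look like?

pivot = A[0] = 3; i = -1, j = 11
j→10 (A[10]=3≤3), i→0 (A[0]=3≥3); i<j, swap → [3, 5, 2, 2, 5, 2, 4, 2, 4, 3, 3]
j→9 (A[9]=3≤3), i→1 (A[1]=5≥3); i<j, swap → [3, 3, 2, 2, 5, 2, 4, 2, 4, 5, 3]
j→7 (A[7]=2≤3), i→4 (A[4]=5≥3); i<j, swap → [3, 3, 2, 2, 2, 2, 4, 5, 4, 5, 3]
j→5, i→6; i≥j, return j=5. A = [3, 3, 2, 2, 2, 2, 4, 5, 4, 5, 3]

[3, 3, 2, 2, 2, 2, 4, 5, 4, 5, 3]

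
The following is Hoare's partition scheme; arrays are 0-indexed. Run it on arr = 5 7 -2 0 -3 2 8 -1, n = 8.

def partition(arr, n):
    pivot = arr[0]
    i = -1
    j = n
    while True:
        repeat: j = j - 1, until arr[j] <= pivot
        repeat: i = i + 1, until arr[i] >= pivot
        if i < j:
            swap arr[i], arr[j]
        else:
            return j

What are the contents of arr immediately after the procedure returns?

-1 2 -2 0 -3 7 8 5

pivot=5
j stops at 7 (-1), i stops at 0 (5); swap ⇒ -1 7 -2 0 -3 2 8 5
j stops at 5 (2), i stops at 1 (7); swap ⇒ -1 2 -2 0 -3 7 8 5
j stops at 4, i stops at 5; i≥j ⇒ return 4. arr=-1 2 -2 0 -3 7 8 5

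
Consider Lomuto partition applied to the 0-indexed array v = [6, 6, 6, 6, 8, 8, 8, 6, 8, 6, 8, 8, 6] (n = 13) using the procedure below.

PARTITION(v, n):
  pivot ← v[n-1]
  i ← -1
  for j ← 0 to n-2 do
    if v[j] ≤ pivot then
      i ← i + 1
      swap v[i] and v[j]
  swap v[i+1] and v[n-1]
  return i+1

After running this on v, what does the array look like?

[6, 6, 6, 6, 6, 6, 6, 8, 8, 8, 8, 8, 8]

pivot=6, i=-1
j=0: 6≤6, i=0, swap(0,0) ⇒ [6, 6, 6, 6, 8, 8, 8, 6, 8, 6, 8, 8, 6]
j=1: 6≤6, i=1, swap(1,1) ⇒ [6, 6, 6, 6, 8, 8, 8, 6, 8, 6, 8, 8, 6]
j=2: 6≤6, i=2, swap(2,2) ⇒ [6, 6, 6, 6, 8, 8, 8, 6, 8, 6, 8, 8, 6]
j=3: 6≤6, i=3, swap(3,3) ⇒ [6, 6, 6, 6, 8, 8, 8, 6, 8, 6, 8, 8, 6]
j=4: 8>6, skip
j=5: 8>6, skip
j=6: 8>6, skip
j=7: 6≤6, i=4, swap(4,7) ⇒ [6, 6, 6, 6, 6, 8, 8, 8, 8, 6, 8, 8, 6]
j=8: 8>6, skip
j=9: 6≤6, i=5, swap(5,9) ⇒ [6, 6, 6, 6, 6, 6, 8, 8, 8, 8, 8, 8, 6]
j=10: 8>6, skip
j=11: 8>6, skip
swap(6,12) ⇒ [6, 6, 6, 6, 6, 6, 6, 8, 8, 8, 8, 8, 8]; return 6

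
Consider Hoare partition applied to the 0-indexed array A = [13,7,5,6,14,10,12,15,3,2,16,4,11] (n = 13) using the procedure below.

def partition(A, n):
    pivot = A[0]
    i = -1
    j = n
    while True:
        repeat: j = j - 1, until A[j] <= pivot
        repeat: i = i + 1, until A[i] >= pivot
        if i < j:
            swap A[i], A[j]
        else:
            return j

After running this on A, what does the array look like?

[11,7,5,6,4,10,12,2,3,15,16,14,13]

pivot = A[0] = 13; i = -1, j = 13
j→12 (A[12]=11≤13), i→0 (A[0]=13≥13); i<j, swap → [11,7,5,6,14,10,12,15,3,2,16,4,13]
j→11 (A[11]=4≤13), i→4 (A[4]=14≥13); i<j, swap → [11,7,5,6,4,10,12,15,3,2,16,14,13]
j→9 (A[9]=2≤13), i→7 (A[7]=15≥13); i<j, swap → [11,7,5,6,4,10,12,2,3,15,16,14,13]
j→8, i→9; i≥j, return j=8. A = [11,7,5,6,4,10,12,2,3,15,16,14,13]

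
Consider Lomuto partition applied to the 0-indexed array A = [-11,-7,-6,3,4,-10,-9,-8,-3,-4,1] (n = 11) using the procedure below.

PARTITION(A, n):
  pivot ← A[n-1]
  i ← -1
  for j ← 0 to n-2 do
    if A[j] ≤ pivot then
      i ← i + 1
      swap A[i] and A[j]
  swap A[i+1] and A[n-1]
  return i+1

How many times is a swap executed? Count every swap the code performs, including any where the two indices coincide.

pivot=1, i=-1
j=0: -11≤1, i=0, swap(0,0) ⇒ [-11,-7,-6,3,4,-10,-9,-8,-3,-4,1]
j=1: -7≤1, i=1, swap(1,1) ⇒ [-11,-7,-6,3,4,-10,-9,-8,-3,-4,1]
j=2: -6≤1, i=2, swap(2,2) ⇒ [-11,-7,-6,3,4,-10,-9,-8,-3,-4,1]
j=3: 3>1, skip
j=4: 4>1, skip
j=5: -10≤1, i=3, swap(3,5) ⇒ [-11,-7,-6,-10,4,3,-9,-8,-3,-4,1]
j=6: -9≤1, i=4, swap(4,6) ⇒ [-11,-7,-6,-10,-9,3,4,-8,-3,-4,1]
j=7: -8≤1, i=5, swap(5,7) ⇒ [-11,-7,-6,-10,-9,-8,4,3,-3,-4,1]
j=8: -3≤1, i=6, swap(6,8) ⇒ [-11,-7,-6,-10,-9,-8,-3,3,4,-4,1]
j=9: -4≤1, i=7, swap(7,9) ⇒ [-11,-7,-6,-10,-9,-8,-3,-4,4,3,1]
swap(8,10) ⇒ [-11,-7,-6,-10,-9,-8,-3,-4,1,3,4]; return 8

9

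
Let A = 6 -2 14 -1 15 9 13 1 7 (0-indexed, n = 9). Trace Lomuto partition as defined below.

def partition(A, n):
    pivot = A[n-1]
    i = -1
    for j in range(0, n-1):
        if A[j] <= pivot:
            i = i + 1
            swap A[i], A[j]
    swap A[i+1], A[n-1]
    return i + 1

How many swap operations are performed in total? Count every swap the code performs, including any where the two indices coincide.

5

pivot = A[8] = 7; i = -1
j=0: A[0]=6 ≤ 7 → i=0, swap A[0],A[0] (no change) → 6 -2 14 -1 15 9 13 1 7
j=1: A[1]=-2 ≤ 7 → i=1, swap A[1],A[1] (no change) → 6 -2 14 -1 15 9 13 1 7
j=2: A[2]=14 > 7 → no swap
j=3: A[3]=-1 ≤ 7 → i=2, swap A[2],A[3] → 6 -2 -1 14 15 9 13 1 7
j=4: A[4]=15 > 7 → no swap
j=5: A[5]=9 > 7 → no swap
j=6: A[6]=13 > 7 → no swap
j=7: A[7]=1 ≤ 7 → i=3, swap A[3],A[7] → 6 -2 -1 1 15 9 13 14 7
final swap A[4],A[8] → 6 -2 -1 1 7 9 13 14 15; return 4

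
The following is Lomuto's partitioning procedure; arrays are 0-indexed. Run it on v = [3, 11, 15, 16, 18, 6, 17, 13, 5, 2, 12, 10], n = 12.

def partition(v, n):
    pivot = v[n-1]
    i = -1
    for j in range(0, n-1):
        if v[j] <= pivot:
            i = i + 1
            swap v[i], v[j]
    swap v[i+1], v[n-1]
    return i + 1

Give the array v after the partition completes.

[3, 6, 5, 2, 10, 11, 17, 13, 15, 16, 12, 18]

pivot = v[11] = 10; i = -1
j=0: v[0]=3 ≤ 10 → i=0, swap v[0],v[0] (no change) → [3, 11, 15, 16, 18, 6, 17, 13, 5, 2, 12, 10]
j=1: v[1]=11 > 10 → no swap
j=2: v[2]=15 > 10 → no swap
j=3: v[3]=16 > 10 → no swap
j=4: v[4]=18 > 10 → no swap
j=5: v[5]=6 ≤ 10 → i=1, swap v[1],v[5] → [3, 6, 15, 16, 18, 11, 17, 13, 5, 2, 12, 10]
j=6: v[6]=17 > 10 → no swap
j=7: v[7]=13 > 10 → no swap
j=8: v[8]=5 ≤ 10 → i=2, swap v[2],v[8] → [3, 6, 5, 16, 18, 11, 17, 13, 15, 2, 12, 10]
j=9: v[9]=2 ≤ 10 → i=3, swap v[3],v[9] → [3, 6, 5, 2, 18, 11, 17, 13, 15, 16, 12, 10]
j=10: v[10]=12 > 10 → no swap
final swap v[4],v[11] → [3, 6, 5, 2, 10, 11, 17, 13, 15, 16, 12, 18]; return 4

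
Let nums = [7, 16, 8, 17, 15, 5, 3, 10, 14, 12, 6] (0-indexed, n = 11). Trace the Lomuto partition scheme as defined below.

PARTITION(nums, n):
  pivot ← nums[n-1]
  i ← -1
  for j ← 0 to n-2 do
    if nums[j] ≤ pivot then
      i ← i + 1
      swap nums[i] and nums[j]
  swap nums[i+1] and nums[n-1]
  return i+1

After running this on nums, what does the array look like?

[5, 3, 6, 17, 15, 7, 16, 10, 14, 12, 8]

pivot = nums[10] = 6; i = -1
j=0: nums[0]=7 > 6 → no swap
j=1: nums[1]=16 > 6 → no swap
j=2: nums[2]=8 > 6 → no swap
j=3: nums[3]=17 > 6 → no swap
j=4: nums[4]=15 > 6 → no swap
j=5: nums[5]=5 ≤ 6 → i=0, swap nums[0],nums[5] → [5, 16, 8, 17, 15, 7, 3, 10, 14, 12, 6]
j=6: nums[6]=3 ≤ 6 → i=1, swap nums[1],nums[6] → [5, 3, 8, 17, 15, 7, 16, 10, 14, 12, 6]
j=7: nums[7]=10 > 6 → no swap
j=8: nums[8]=14 > 6 → no swap
j=9: nums[9]=12 > 6 → no swap
final swap nums[2],nums[10] → [5, 3, 6, 17, 15, 7, 16, 10, 14, 12, 8]; return 2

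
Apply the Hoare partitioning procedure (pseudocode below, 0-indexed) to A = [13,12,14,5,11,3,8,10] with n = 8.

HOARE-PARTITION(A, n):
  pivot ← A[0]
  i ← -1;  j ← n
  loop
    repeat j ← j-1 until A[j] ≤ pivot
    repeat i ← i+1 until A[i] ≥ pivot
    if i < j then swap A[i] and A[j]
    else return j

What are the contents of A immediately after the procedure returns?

pivot = A[0] = 13; i = -1, j = 8
j→7 (A[7]=10≤13), i→0 (A[0]=13≥13); i<j, swap → [10,12,14,5,11,3,8,13]
j→6 (A[6]=8≤13), i→2 (A[2]=14≥13); i<j, swap → [10,12,8,5,11,3,14,13]
j→5, i→6; i≥j, return j=5. A = [10,12,8,5,11,3,14,13]

[10,12,8,5,11,3,14,13]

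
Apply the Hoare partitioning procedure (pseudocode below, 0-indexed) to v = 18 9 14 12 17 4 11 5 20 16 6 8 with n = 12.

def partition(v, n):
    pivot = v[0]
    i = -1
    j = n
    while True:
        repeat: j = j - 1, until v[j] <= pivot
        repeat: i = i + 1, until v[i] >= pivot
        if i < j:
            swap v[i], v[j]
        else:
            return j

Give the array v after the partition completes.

8 9 14 12 17 4 11 5 6 16 20 18

pivot=18
j stops at 11 (8), i stops at 0 (18); swap ⇒ 8 9 14 12 17 4 11 5 20 16 6 18
j stops at 10 (6), i stops at 8 (20); swap ⇒ 8 9 14 12 17 4 11 5 6 16 20 18
j stops at 9, i stops at 10; i≥j ⇒ return 9. v=8 9 14 12 17 4 11 5 6 16 20 18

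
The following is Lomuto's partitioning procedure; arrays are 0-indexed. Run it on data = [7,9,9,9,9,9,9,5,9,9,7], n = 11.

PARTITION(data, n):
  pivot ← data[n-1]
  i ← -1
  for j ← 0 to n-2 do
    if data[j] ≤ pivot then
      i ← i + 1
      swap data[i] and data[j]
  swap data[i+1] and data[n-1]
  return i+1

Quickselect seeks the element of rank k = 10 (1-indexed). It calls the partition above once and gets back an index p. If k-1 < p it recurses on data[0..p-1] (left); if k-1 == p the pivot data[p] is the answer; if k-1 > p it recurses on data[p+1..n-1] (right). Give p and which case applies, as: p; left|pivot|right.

pivot = data[10] = 7; i = -1
j=0: data[0]=7 ≤ 7 → i=0, swap data[0],data[0] (no change) → [7,9,9,9,9,9,9,5,9,9,7]
j=1: data[1]=9 > 7 → no swap
j=2: data[2]=9 > 7 → no swap
j=3: data[3]=9 > 7 → no swap
j=4: data[4]=9 > 7 → no swap
j=5: data[5]=9 > 7 → no swap
j=6: data[6]=9 > 7 → no swap
j=7: data[7]=5 ≤ 7 → i=1, swap data[1],data[7] → [7,5,9,9,9,9,9,9,9,9,7]
j=8: data[8]=9 > 7 → no swap
j=9: data[9]=9 > 7 → no swap
final swap data[2],data[10] → [7,5,7,9,9,9,9,9,9,9,9]; return 2
p = 2; k-1 = 9 > 2 ⇒ right

2; right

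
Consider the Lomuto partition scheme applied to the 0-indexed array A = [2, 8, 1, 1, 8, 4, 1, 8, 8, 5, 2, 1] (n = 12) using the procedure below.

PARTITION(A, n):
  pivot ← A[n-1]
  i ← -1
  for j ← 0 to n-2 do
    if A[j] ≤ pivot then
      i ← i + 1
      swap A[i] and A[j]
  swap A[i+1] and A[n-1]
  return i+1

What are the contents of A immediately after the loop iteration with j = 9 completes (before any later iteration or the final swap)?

[1, 1, 1, 8, 8, 4, 2, 8, 8, 5, 2, 1]

pivot = A[11] = 1; i = -1
j=0: A[0]=2 > 1 → no swap
j=1: A[1]=8 > 1 → no swap
j=2: A[2]=1 ≤ 1 → i=0, swap A[0],A[2] → [1, 8, 2, 1, 8, 4, 1, 8, 8, 5, 2, 1]
j=3: A[3]=1 ≤ 1 → i=1, swap A[1],A[3] → [1, 1, 2, 8, 8, 4, 1, 8, 8, 5, 2, 1]
j=4: A[4]=8 > 1 → no swap
j=5: A[5]=4 > 1 → no swap
j=6: A[6]=1 ≤ 1 → i=2, swap A[2],A[6] → [1, 1, 1, 8, 8, 4, 2, 8, 8, 5, 2, 1]
j=7: A[7]=8 > 1 → no swap
j=8: A[8]=8 > 1 → no swap
j=9: A[9]=5 > 1 → no swap
(after j=9) A = [1, 1, 1, 8, 8, 4, 2, 8, 8, 5, 2, 1]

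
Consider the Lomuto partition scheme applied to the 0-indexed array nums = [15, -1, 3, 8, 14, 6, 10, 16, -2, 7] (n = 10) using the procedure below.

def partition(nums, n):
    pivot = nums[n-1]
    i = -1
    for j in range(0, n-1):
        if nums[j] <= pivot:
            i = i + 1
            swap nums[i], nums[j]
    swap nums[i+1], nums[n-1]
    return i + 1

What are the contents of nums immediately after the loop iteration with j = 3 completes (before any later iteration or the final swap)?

pivot = nums[9] = 7; i = -1
j=0: nums[0]=15 > 7 → no swap
j=1: nums[1]=-1 ≤ 7 → i=0, swap nums[0],nums[1] → [-1, 15, 3, 8, 14, 6, 10, 16, -2, 7]
j=2: nums[2]=3 ≤ 7 → i=1, swap nums[1],nums[2] → [-1, 3, 15, 8, 14, 6, 10, 16, -2, 7]
j=3: nums[3]=8 > 7 → no swap
(after j=3) nums = [-1, 3, 15, 8, 14, 6, 10, 16, -2, 7]

[-1, 3, 15, 8, 14, 6, 10, 16, -2, 7]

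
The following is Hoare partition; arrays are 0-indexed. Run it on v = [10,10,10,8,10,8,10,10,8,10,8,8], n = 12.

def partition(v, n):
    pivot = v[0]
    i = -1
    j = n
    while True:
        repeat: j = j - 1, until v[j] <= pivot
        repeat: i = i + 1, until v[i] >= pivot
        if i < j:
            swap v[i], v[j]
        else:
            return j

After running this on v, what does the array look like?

pivot = v[0] = 10; i = -1, j = 12
j→11 (v[11]=8≤10), i→0 (v[0]=10≥10); i<j, swap → [8,10,10,8,10,8,10,10,8,10,8,10]
j→10 (v[10]=8≤10), i→1 (v[1]=10≥10); i<j, swap → [8,8,10,8,10,8,10,10,8,10,10,10]
j→9 (v[9]=10≤10), i→2 (v[2]=10≥10); i<j, swap → [8,8,10,8,10,8,10,10,8,10,10,10]
j→8 (v[8]=8≤10), i→4 (v[4]=10≥10); i<j, swap → [8,8,10,8,8,8,10,10,10,10,10,10]
j→7 (v[7]=10≤10), i→6 (v[6]=10≥10); i<j, swap → [8,8,10,8,8,8,10,10,10,10,10,10]
j→6, i→7; i≥j, return j=6. v = [8,8,10,8,8,8,10,10,10,10,10,10]

[8,8,10,8,8,8,10,10,10,10,10,10]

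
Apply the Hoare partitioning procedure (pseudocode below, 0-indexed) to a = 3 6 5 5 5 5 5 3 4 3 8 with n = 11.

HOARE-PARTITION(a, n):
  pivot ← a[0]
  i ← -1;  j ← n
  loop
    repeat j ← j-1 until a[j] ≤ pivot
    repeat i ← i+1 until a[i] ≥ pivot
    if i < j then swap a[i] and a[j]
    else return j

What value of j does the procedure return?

1

pivot = a[0] = 3; i = -1, j = 11
j→9 (a[9]=3≤3), i→0 (a[0]=3≥3); i<j, swap → 3 6 5 5 5 5 5 3 4 3 8
j→7 (a[7]=3≤3), i→1 (a[1]=6≥3); i<j, swap → 3 3 5 5 5 5 5 6 4 3 8
j→1, i→2; i≥j, return j=1. a = 3 3 5 5 5 5 5 6 4 3 8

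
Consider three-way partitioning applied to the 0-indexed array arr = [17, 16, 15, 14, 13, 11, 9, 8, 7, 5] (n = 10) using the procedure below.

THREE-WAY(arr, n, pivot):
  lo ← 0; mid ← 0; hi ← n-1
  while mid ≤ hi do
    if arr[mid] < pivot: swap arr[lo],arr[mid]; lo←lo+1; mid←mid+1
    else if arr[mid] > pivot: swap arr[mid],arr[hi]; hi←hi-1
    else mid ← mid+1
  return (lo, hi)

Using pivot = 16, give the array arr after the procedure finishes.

pivot = 16; lo=0, mid=0, hi=9
arr[mid]=17>16: swap arr[0],arr[9]; hi=8 → [5, 16, 15, 14, 13, 11, 9, 8, 7, 17]
arr[mid]=5<16: swap arr[0],arr[0]; lo=1,mid=1 → [5, 16, 15, 14, 13, 11, 9, 8, 7, 17]
arr[mid]=16=16: mid=2
arr[mid]=15<16: swap arr[1],arr[2]; lo=2,mid=3 → [5, 15, 16, 14, 13, 11, 9, 8, 7, 17]
arr[mid]=14<16: swap arr[2],arr[3]; lo=3,mid=4 → [5, 15, 14, 16, 13, 11, 9, 8, 7, 17]
arr[mid]=13<16: swap arr[3],arr[4]; lo=4,mid=5 → [5, 15, 14, 13, 16, 11, 9, 8, 7, 17]
arr[mid]=11<16: swap arr[4],arr[5]; lo=5,mid=6 → [5, 15, 14, 13, 11, 16, 9, 8, 7, 17]
arr[mid]=9<16: swap arr[5],arr[6]; lo=6,mid=7 → [5, 15, 14, 13, 11, 9, 16, 8, 7, 17]
arr[mid]=8<16: swap arr[6],arr[7]; lo=7,mid=8 → [5, 15, 14, 13, 11, 9, 8, 16, 7, 17]
arr[mid]=7<16: swap arr[7],arr[8]; lo=8,mid=9 → [5, 15, 14, 13, 11, 9, 8, 7, 16, 17]
end: lo=8, hi=8; arr = [5, 15, 14, 13, 11, 9, 8, 7, 16, 17]

[5, 15, 14, 13, 11, 9, 8, 7, 16, 17]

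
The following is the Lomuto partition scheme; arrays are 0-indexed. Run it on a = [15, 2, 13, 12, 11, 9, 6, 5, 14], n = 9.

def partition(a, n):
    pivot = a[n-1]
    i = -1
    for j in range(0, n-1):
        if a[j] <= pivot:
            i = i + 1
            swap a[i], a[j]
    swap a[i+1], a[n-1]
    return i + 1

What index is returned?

pivot = a[8] = 14; i = -1
j=0: a[0]=15 > 14 → no swap
j=1: a[1]=2 ≤ 14 → i=0, swap a[0],a[1] → [2, 15, 13, 12, 11, 9, 6, 5, 14]
j=2: a[2]=13 ≤ 14 → i=1, swap a[1],a[2] → [2, 13, 15, 12, 11, 9, 6, 5, 14]
j=3: a[3]=12 ≤ 14 → i=2, swap a[2],a[3] → [2, 13, 12, 15, 11, 9, 6, 5, 14]
j=4: a[4]=11 ≤ 14 → i=3, swap a[3],a[4] → [2, 13, 12, 11, 15, 9, 6, 5, 14]
j=5: a[5]=9 ≤ 14 → i=4, swap a[4],a[5] → [2, 13, 12, 11, 9, 15, 6, 5, 14]
j=6: a[6]=6 ≤ 14 → i=5, swap a[5],a[6] → [2, 13, 12, 11, 9, 6, 15, 5, 14]
j=7: a[7]=5 ≤ 14 → i=6, swap a[6],a[7] → [2, 13, 12, 11, 9, 6, 5, 15, 14]
final swap a[7],a[8] → [2, 13, 12, 11, 9, 6, 5, 14, 15]; return 7

7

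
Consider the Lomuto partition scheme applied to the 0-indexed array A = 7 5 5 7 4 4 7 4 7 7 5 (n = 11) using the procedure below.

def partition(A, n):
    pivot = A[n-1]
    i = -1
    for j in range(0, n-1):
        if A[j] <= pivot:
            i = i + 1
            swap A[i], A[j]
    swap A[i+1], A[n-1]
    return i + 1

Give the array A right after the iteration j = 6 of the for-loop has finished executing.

pivot = A[10] = 5; i = -1
j=0: A[0]=7 > 5 → no swap
j=1: A[1]=5 ≤ 5 → i=0, swap A[0],A[1] → 5 7 5 7 4 4 7 4 7 7 5
j=2: A[2]=5 ≤ 5 → i=1, swap A[1],A[2] → 5 5 7 7 4 4 7 4 7 7 5
j=3: A[3]=7 > 5 → no swap
j=4: A[4]=4 ≤ 5 → i=2, swap A[2],A[4] → 5 5 4 7 7 4 7 4 7 7 5
j=5: A[5]=4 ≤ 5 → i=3, swap A[3],A[5] → 5 5 4 4 7 7 7 4 7 7 5
j=6: A[6]=7 > 5 → no swap
(after j=6) A = 5 5 4 4 7 7 7 4 7 7 5

5 5 4 4 7 7 7 4 7 7 5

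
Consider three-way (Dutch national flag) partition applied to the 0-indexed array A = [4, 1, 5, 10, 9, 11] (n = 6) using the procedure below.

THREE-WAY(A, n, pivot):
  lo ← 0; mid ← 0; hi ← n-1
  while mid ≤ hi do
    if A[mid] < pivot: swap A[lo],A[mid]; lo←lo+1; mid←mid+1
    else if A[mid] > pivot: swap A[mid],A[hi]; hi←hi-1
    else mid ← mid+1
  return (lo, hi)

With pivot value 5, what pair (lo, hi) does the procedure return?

pivot = 5; lo=0, mid=0, hi=5
A[mid]=4<5: swap A[0],A[0]; lo=1,mid=1 → [4, 1, 5, 10, 9, 11]
A[mid]=1<5: swap A[1],A[1]; lo=2,mid=2 → [4, 1, 5, 10, 9, 11]
A[mid]=5=5: mid=3
A[mid]=10>5: swap A[3],A[5]; hi=4 → [4, 1, 5, 11, 9, 10]
A[mid]=11>5: swap A[3],A[4]; hi=3 → [4, 1, 5, 9, 11, 10]
A[mid]=9>5: swap A[3],A[3]; hi=2 → [4, 1, 5, 9, 11, 10]
end: lo=2, hi=2; A = [4, 1, 5, 9, 11, 10]

(2, 2)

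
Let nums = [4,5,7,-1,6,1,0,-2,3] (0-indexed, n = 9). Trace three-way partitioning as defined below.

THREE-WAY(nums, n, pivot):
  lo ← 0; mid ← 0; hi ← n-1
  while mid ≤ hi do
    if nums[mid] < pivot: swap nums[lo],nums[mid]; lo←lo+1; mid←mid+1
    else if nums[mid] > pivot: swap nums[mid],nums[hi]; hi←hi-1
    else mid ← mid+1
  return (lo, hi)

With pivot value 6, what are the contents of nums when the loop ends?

[4,5,3,-1,1,0,-2,6,7]

lo=0 mid=0 hi=8
4<6: swap(0,0), lo=1 mid=1 ⇒ [4,5,7,-1,6,1,0,-2,3]
5<6: swap(1,1), lo=2 mid=2 ⇒ [4,5,7,-1,6,1,0,-2,3]
7>6: swap(2,8), hi=7 ⇒ [4,5,3,-1,6,1,0,-2,7]
3<6: swap(2,2), lo=3 mid=3 ⇒ [4,5,3,-1,6,1,0,-2,7]
-1<6: swap(3,3), lo=4 mid=4 ⇒ [4,5,3,-1,6,1,0,-2,7]
6=6: mid=5
1<6: swap(4,5), lo=5 mid=6 ⇒ [4,5,3,-1,1,6,0,-2,7]
0<6: swap(5,6), lo=6 mid=7 ⇒ [4,5,3,-1,1,0,6,-2,7]
-2<6: swap(6,7), lo=7 mid=8 ⇒ [4,5,3,-1,1,0,-2,6,7]
done. lo=7 hi=7; nums=[4,5,3,-1,1,0,-2,6,7]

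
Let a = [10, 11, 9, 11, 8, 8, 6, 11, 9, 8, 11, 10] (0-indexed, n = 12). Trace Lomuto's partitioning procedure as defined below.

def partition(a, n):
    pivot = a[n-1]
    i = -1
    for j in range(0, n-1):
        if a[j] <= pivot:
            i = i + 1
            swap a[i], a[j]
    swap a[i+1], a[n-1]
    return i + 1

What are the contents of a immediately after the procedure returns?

pivot = a[11] = 10; i = -1
j=0: a[0]=10 ≤ 10 → i=0, swap a[0],a[0] (no change) → [10, 11, 9, 11, 8, 8, 6, 11, 9, 8, 11, 10]
j=1: a[1]=11 > 10 → no swap
j=2: a[2]=9 ≤ 10 → i=1, swap a[1],a[2] → [10, 9, 11, 11, 8, 8, 6, 11, 9, 8, 11, 10]
j=3: a[3]=11 > 10 → no swap
j=4: a[4]=8 ≤ 10 → i=2, swap a[2],a[4] → [10, 9, 8, 11, 11, 8, 6, 11, 9, 8, 11, 10]
j=5: a[5]=8 ≤ 10 → i=3, swap a[3],a[5] → [10, 9, 8, 8, 11, 11, 6, 11, 9, 8, 11, 10]
j=6: a[6]=6 ≤ 10 → i=4, swap a[4],a[6] → [10, 9, 8, 8, 6, 11, 11, 11, 9, 8, 11, 10]
j=7: a[7]=11 > 10 → no swap
j=8: a[8]=9 ≤ 10 → i=5, swap a[5],a[8] → [10, 9, 8, 8, 6, 9, 11, 11, 11, 8, 11, 10]
j=9: a[9]=8 ≤ 10 → i=6, swap a[6],a[9] → [10, 9, 8, 8, 6, 9, 8, 11, 11, 11, 11, 10]
j=10: a[10]=11 > 10 → no swap
final swap a[7],a[11] → [10, 9, 8, 8, 6, 9, 8, 10, 11, 11, 11, 11]; return 7

[10, 9, 8, 8, 6, 9, 8, 10, 11, 11, 11, 11]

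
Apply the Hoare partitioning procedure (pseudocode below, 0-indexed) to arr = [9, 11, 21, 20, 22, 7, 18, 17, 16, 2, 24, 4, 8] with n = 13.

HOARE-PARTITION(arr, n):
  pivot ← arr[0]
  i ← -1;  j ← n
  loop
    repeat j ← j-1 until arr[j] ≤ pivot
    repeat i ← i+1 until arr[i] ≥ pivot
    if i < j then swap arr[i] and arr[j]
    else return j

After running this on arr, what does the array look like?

[8, 4, 2, 7, 22, 20, 18, 17, 16, 21, 24, 11, 9]

pivot=9
j stops at 12 (8), i stops at 0 (9); swap ⇒ [8, 11, 21, 20, 22, 7, 18, 17, 16, 2, 24, 4, 9]
j stops at 11 (4), i stops at 1 (11); swap ⇒ [8, 4, 21, 20, 22, 7, 18, 17, 16, 2, 24, 11, 9]
j stops at 9 (2), i stops at 2 (21); swap ⇒ [8, 4, 2, 20, 22, 7, 18, 17, 16, 21, 24, 11, 9]
j stops at 5 (7), i stops at 3 (20); swap ⇒ [8, 4, 2, 7, 22, 20, 18, 17, 16, 21, 24, 11, 9]
j stops at 3, i stops at 4; i≥j ⇒ return 3. arr=[8, 4, 2, 7, 22, 20, 18, 17, 16, 21, 24, 11, 9]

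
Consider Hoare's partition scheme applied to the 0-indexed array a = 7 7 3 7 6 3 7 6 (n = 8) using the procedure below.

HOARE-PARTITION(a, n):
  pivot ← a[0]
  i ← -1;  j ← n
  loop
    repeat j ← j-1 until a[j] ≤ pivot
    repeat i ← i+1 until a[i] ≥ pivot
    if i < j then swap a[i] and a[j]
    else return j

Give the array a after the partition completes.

pivot=7
j stops at 7 (6), i stops at 0 (7); swap ⇒ 6 7 3 7 6 3 7 7
j stops at 6 (7), i stops at 1 (7); swap ⇒ 6 7 3 7 6 3 7 7
j stops at 5 (3), i stops at 3 (7); swap ⇒ 6 7 3 3 6 7 7 7
j stops at 4, i stops at 5; i≥j ⇒ return 4. a=6 7 3 3 6 7 7 7

6 7 3 3 6 7 7 7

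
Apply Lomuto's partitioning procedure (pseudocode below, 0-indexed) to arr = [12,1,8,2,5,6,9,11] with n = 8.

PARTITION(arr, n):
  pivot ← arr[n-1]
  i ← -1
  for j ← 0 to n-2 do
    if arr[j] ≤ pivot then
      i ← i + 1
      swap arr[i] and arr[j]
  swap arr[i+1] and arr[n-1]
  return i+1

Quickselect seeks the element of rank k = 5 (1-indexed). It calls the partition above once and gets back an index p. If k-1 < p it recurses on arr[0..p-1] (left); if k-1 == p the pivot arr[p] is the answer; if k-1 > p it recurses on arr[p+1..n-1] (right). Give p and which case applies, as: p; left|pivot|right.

pivot=11, i=-1
j=0: 12>11, skip
j=1: 1≤11, i=0, swap(0,1) ⇒ [1,12,8,2,5,6,9,11]
j=2: 8≤11, i=1, swap(1,2) ⇒ [1,8,12,2,5,6,9,11]
j=3: 2≤11, i=2, swap(2,3) ⇒ [1,8,2,12,5,6,9,11]
j=4: 5≤11, i=3, swap(3,4) ⇒ [1,8,2,5,12,6,9,11]
j=5: 6≤11, i=4, swap(4,5) ⇒ [1,8,2,5,6,12,9,11]
j=6: 9≤11, i=5, swap(5,6) ⇒ [1,8,2,5,6,9,12,11]
swap(6,7) ⇒ [1,8,2,5,6,9,11,12]; return 6
p = 6; k-1 = 4 < 6 ⇒ left

6; left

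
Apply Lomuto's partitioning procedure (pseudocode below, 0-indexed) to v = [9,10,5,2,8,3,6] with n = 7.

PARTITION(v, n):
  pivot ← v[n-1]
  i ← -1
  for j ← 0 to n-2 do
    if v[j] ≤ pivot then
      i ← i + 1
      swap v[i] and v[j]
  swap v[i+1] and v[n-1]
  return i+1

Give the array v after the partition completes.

[5,2,3,6,8,9,10]

pivot=6, i=-1
j=0: 9>6, skip
j=1: 10>6, skip
j=2: 5≤6, i=0, swap(0,2) ⇒ [5,10,9,2,8,3,6]
j=3: 2≤6, i=1, swap(1,3) ⇒ [5,2,9,10,8,3,6]
j=4: 8>6, skip
j=5: 3≤6, i=2, swap(2,5) ⇒ [5,2,3,10,8,9,6]
swap(3,6) ⇒ [5,2,3,6,8,9,10]; return 3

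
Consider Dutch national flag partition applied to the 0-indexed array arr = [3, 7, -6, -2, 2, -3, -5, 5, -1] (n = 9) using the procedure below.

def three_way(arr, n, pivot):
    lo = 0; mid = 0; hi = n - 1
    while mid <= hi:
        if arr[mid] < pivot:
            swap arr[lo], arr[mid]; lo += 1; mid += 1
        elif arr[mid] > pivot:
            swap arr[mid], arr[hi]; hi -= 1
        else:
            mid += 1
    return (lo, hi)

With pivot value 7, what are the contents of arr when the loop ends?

[3, -6, -2, 2, -3, -5, 5, -1, 7]

pivot = 7; lo=0, mid=0, hi=8
arr[mid]=3<7: swap arr[0],arr[0]; lo=1,mid=1 → [3, 7, -6, -2, 2, -3, -5, 5, -1]
arr[mid]=7=7: mid=2
arr[mid]=-6<7: swap arr[1],arr[2]; lo=2,mid=3 → [3, -6, 7, -2, 2, -3, -5, 5, -1]
arr[mid]=-2<7: swap arr[2],arr[3]; lo=3,mid=4 → [3, -6, -2, 7, 2, -3, -5, 5, -1]
arr[mid]=2<7: swap arr[3],arr[4]; lo=4,mid=5 → [3, -6, -2, 2, 7, -3, -5, 5, -1]
arr[mid]=-3<7: swap arr[4],arr[5]; lo=5,mid=6 → [3, -6, -2, 2, -3, 7, -5, 5, -1]
arr[mid]=-5<7: swap arr[5],arr[6]; lo=6,mid=7 → [3, -6, -2, 2, -3, -5, 7, 5, -1]
arr[mid]=5<7: swap arr[6],arr[7]; lo=7,mid=8 → [3, -6, -2, 2, -3, -5, 5, 7, -1]
arr[mid]=-1<7: swap arr[7],arr[8]; lo=8,mid=9 → [3, -6, -2, 2, -3, -5, 5, -1, 7]
end: lo=8, hi=8; arr = [3, -6, -2, 2, -3, -5, 5, -1, 7]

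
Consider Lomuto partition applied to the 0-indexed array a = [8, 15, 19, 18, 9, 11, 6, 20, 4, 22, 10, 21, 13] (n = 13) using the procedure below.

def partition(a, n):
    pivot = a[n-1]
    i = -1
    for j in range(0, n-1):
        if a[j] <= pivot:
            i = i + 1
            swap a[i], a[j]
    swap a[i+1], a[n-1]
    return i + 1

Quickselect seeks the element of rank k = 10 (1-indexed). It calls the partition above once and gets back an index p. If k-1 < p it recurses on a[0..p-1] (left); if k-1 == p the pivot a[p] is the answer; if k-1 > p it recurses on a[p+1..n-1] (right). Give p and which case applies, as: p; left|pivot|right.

pivot = a[12] = 13; i = -1
j=0: a[0]=8 ≤ 13 → i=0, swap a[0],a[0] (no change) → [8, 15, 19, 18, 9, 11, 6, 20, 4, 22, 10, 21, 13]
j=1: a[1]=15 > 13 → no swap
j=2: a[2]=19 > 13 → no swap
j=3: a[3]=18 > 13 → no swap
j=4: a[4]=9 ≤ 13 → i=1, swap a[1],a[4] → [8, 9, 19, 18, 15, 11, 6, 20, 4, 22, 10, 21, 13]
j=5: a[5]=11 ≤ 13 → i=2, swap a[2],a[5] → [8, 9, 11, 18, 15, 19, 6, 20, 4, 22, 10, 21, 13]
j=6: a[6]=6 ≤ 13 → i=3, swap a[3],a[6] → [8, 9, 11, 6, 15, 19, 18, 20, 4, 22, 10, 21, 13]
j=7: a[7]=20 > 13 → no swap
j=8: a[8]=4 ≤ 13 → i=4, swap a[4],a[8] → [8, 9, 11, 6, 4, 19, 18, 20, 15, 22, 10, 21, 13]
j=9: a[9]=22 > 13 → no swap
j=10: a[10]=10 ≤ 13 → i=5, swap a[5],a[10] → [8, 9, 11, 6, 4, 10, 18, 20, 15, 22, 19, 21, 13]
j=11: a[11]=21 > 13 → no swap
final swap a[6],a[12] → [8, 9, 11, 6, 4, 10, 13, 20, 15, 22, 19, 21, 18]; return 6
p = 6; k-1 = 9 > 6 ⇒ right

6; right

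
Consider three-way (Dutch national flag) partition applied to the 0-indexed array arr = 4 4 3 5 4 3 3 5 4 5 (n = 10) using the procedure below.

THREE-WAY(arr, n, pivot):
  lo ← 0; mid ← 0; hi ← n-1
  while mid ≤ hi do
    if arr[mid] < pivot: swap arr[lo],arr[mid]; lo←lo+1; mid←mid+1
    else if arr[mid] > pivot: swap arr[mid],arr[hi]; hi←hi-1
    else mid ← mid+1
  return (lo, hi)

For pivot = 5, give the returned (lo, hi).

lo=0 mid=0 hi=9
4<5: swap(0,0), lo=1 mid=1 ⇒ 4 4 3 5 4 3 3 5 4 5
4<5: swap(1,1), lo=2 mid=2 ⇒ 4 4 3 5 4 3 3 5 4 5
3<5: swap(2,2), lo=3 mid=3 ⇒ 4 4 3 5 4 3 3 5 4 5
5=5: mid=4
4<5: swap(3,4), lo=4 mid=5 ⇒ 4 4 3 4 5 3 3 5 4 5
3<5: swap(4,5), lo=5 mid=6 ⇒ 4 4 3 4 3 5 3 5 4 5
3<5: swap(5,6), lo=6 mid=7 ⇒ 4 4 3 4 3 3 5 5 4 5
5=5: mid=8
4<5: swap(6,8), lo=7 mid=9 ⇒ 4 4 3 4 3 3 4 5 5 5
5=5: mid=10
done. lo=7 hi=9; arr=4 4 3 4 3 3 4 5 5 5

(7, 9)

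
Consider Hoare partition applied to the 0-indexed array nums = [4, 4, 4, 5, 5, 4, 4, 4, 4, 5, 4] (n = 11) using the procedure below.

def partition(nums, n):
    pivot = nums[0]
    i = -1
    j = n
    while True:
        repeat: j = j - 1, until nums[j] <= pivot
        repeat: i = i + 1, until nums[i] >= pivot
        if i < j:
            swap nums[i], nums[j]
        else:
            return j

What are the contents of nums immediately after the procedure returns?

pivot = nums[0] = 4; i = -1, j = 11
j→10 (nums[10]=4≤4), i→0 (nums[0]=4≥4); i<j, swap → [4, 4, 4, 5, 5, 4, 4, 4, 4, 5, 4]
j→8 (nums[8]=4≤4), i→1 (nums[1]=4≥4); i<j, swap → [4, 4, 4, 5, 5, 4, 4, 4, 4, 5, 4]
j→7 (nums[7]=4≤4), i→2 (nums[2]=4≥4); i<j, swap → [4, 4, 4, 5, 5, 4, 4, 4, 4, 5, 4]
j→6 (nums[6]=4≤4), i→3 (nums[3]=5≥4); i<j, swap → [4, 4, 4, 4, 5, 4, 5, 4, 4, 5, 4]
j→5 (nums[5]=4≤4), i→4 (nums[4]=5≥4); i<j, swap → [4, 4, 4, 4, 4, 5, 5, 4, 4, 5, 4]
j→4, i→5; i≥j, return j=4. nums = [4, 4, 4, 4, 4, 5, 5, 4, 4, 5, 4]

[4, 4, 4, 4, 4, 5, 5, 4, 4, 5, 4]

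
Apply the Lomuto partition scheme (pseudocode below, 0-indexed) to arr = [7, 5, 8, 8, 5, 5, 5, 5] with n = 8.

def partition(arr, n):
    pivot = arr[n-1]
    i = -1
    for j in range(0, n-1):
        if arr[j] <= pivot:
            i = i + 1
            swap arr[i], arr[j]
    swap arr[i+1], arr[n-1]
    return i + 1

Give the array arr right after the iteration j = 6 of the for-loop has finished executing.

[5, 5, 5, 5, 7, 8, 8, 5]

pivot=5, i=-1
j=0: 7>5, skip
j=1: 5≤5, i=0, swap(0,1) ⇒ [5, 7, 8, 8, 5, 5, 5, 5]
j=2: 8>5, skip
j=3: 8>5, skip
j=4: 5≤5, i=1, swap(1,4) ⇒ [5, 5, 8, 8, 7, 5, 5, 5]
j=5: 5≤5, i=2, swap(2,5) ⇒ [5, 5, 5, 8, 7, 8, 5, 5]
j=6: 5≤5, i=3, swap(3,6) ⇒ [5, 5, 5, 5, 7, 8, 8, 5]
(after j=6) arr = [5, 5, 5, 5, 7, 8, 8, 5]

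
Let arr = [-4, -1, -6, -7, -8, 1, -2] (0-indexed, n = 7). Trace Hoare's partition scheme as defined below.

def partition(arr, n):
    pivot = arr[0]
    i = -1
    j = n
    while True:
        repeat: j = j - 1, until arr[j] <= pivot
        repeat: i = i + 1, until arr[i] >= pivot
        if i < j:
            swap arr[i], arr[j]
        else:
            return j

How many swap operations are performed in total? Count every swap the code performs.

2

pivot=-4
j stops at 4 (-8), i stops at 0 (-4); swap ⇒ [-8, -1, -6, -7, -4, 1, -2]
j stops at 3 (-7), i stops at 1 (-1); swap ⇒ [-8, -7, -6, -1, -4, 1, -2]
j stops at 2, i stops at 3; i≥j ⇒ return 2. arr=[-8, -7, -6, -1, -4, 1, -2]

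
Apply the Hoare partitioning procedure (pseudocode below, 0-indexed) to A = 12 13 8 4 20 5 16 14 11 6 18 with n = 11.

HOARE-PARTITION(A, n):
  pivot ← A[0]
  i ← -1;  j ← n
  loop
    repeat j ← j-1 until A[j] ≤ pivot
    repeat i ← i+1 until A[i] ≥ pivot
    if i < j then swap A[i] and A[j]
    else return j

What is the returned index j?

4

pivot = A[0] = 12; i = -1, j = 11
j→9 (A[9]=6≤12), i→0 (A[0]=12≥12); i<j, swap → 6 13 8 4 20 5 16 14 11 12 18
j→8 (A[8]=11≤12), i→1 (A[1]=13≥12); i<j, swap → 6 11 8 4 20 5 16 14 13 12 18
j→5 (A[5]=5≤12), i→4 (A[4]=20≥12); i<j, swap → 6 11 8 4 5 20 16 14 13 12 18
j→4, i→5; i≥j, return j=4. A = 6 11 8 4 5 20 16 14 13 12 18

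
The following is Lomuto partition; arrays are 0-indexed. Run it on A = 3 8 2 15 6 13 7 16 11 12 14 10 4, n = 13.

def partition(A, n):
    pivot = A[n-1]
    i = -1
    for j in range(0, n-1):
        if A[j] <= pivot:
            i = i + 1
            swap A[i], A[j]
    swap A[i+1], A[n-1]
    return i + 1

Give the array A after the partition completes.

pivot=4, i=-1
j=0: 3≤4, i=0, swap(0,0) ⇒ 3 8 2 15 6 13 7 16 11 12 14 10 4
j=1: 8>4, skip
j=2: 2≤4, i=1, swap(1,2) ⇒ 3 2 8 15 6 13 7 16 11 12 14 10 4
j=3: 15>4, skip
j=4: 6>4, skip
j=5: 13>4, skip
j=6: 7>4, skip
j=7: 16>4, skip
j=8: 11>4, skip
j=9: 12>4, skip
j=10: 14>4, skip
j=11: 10>4, skip
swap(2,12) ⇒ 3 2 4 15 6 13 7 16 11 12 14 10 8; return 2

3 2 4 15 6 13 7 16 11 12 14 10 8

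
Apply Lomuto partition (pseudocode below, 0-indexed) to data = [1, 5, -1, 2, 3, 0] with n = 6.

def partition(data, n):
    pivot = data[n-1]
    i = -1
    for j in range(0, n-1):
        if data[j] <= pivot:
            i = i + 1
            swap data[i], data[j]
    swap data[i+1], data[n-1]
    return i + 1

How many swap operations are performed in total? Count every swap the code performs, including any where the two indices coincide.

pivot = data[5] = 0; i = -1
j=0: data[0]=1 > 0 → no swap
j=1: data[1]=5 > 0 → no swap
j=2: data[2]=-1 ≤ 0 → i=0, swap data[0],data[2] → [-1, 5, 1, 2, 3, 0]
j=3: data[3]=2 > 0 → no swap
j=4: data[4]=3 > 0 → no swap
final swap data[1],data[5] → [-1, 0, 1, 2, 3, 5]; return 1

2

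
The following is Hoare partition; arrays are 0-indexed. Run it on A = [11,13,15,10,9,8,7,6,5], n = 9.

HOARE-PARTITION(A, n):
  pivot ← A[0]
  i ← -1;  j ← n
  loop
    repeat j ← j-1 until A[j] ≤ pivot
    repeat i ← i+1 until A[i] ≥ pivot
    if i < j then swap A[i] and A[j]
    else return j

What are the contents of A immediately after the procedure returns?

[5,6,7,10,9,8,15,13,11]

pivot = A[0] = 11; i = -1, j = 9
j→8 (A[8]=5≤11), i→0 (A[0]=11≥11); i<j, swap → [5,13,15,10,9,8,7,6,11]
j→7 (A[7]=6≤11), i→1 (A[1]=13≥11); i<j, swap → [5,6,15,10,9,8,7,13,11]
j→6 (A[6]=7≤11), i→2 (A[2]=15≥11); i<j, swap → [5,6,7,10,9,8,15,13,11]
j→5, i→6; i≥j, return j=5. A = [5,6,7,10,9,8,15,13,11]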